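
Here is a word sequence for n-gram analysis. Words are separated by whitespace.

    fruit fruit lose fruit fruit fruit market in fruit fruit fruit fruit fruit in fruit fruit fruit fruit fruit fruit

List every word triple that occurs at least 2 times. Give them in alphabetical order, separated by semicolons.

fruit fruit fruit; in fruit fruit

Trigram counts meeting the condition (at least 2 times):
  fruit fruit fruit: 8
  in fruit fruit: 2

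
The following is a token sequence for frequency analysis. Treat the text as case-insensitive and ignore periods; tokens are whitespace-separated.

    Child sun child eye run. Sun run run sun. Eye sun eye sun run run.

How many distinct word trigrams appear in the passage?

15 tokens → 13 trigram windows in total.
Repeated trigrams (each contributes count−1 duplicates):
  sun eye sun: 2
  sun run run: 2
2 duplicate windows → 13 − 2 = 11 distinct.

11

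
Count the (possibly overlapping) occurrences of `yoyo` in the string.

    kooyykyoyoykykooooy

Sliding a length-4 window over the 19 characters (16 positions):
  position 7–10: yoyo

1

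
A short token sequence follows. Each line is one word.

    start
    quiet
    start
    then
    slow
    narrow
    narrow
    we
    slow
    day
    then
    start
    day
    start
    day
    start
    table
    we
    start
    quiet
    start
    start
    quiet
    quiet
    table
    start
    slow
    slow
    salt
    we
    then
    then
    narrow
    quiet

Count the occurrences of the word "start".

9

Scanning the 34 tokens for "start":
  position 1: start
  position 3: start
  position 12: start
  position 14: start
  position 16: start
  position 19: start
  position 21: start
  position 22: start
  position 26: start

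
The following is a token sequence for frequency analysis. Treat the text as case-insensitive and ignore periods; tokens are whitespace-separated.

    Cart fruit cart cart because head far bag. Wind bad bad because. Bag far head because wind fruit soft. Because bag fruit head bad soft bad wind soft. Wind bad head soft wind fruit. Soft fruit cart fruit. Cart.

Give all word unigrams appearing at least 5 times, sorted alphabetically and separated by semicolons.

bad; cart; fruit; soft; wind

Unigram counts meeting the condition (at least 5 times):
  bad: 5
  cart: 5
  fruit: 6
  soft: 5
  wind: 5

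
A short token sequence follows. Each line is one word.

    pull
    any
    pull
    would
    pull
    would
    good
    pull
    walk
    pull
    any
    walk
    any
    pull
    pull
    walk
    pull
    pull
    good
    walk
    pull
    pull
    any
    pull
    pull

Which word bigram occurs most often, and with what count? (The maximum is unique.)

Bigram frequencies (highest first):
  pull pull: 4
  pull any: 3
  any pull: 3
  walk pull: 3
  pull would: 2
  pull walk: 2
  … (7 more, each ≤ 1)

"pull pull", 4 times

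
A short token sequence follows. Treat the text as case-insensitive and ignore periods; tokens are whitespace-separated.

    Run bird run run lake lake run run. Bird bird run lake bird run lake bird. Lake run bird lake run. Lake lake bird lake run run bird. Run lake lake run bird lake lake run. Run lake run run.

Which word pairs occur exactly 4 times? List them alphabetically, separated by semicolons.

bird lake; bird run; lake lake

Bigram counts meeting the condition (exactly 4 times):
  bird lake: 4
  bird run: 4
  lake lake: 4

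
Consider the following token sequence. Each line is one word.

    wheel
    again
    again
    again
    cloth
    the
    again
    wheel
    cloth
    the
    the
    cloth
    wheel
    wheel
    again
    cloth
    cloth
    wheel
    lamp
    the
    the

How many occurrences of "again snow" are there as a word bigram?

0

Scanning the 20 overlapping bigram windows for "again snow":
  (none found)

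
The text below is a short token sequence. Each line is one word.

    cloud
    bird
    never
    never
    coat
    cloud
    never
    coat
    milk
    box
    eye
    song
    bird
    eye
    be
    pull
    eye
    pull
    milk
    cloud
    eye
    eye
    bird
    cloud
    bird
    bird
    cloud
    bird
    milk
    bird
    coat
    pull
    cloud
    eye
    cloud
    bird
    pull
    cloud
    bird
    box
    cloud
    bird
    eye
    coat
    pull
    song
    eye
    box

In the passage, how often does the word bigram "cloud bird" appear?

Scanning the 47 overlapping bigram windows for "cloud bird":
  position 1–2: cloud bird
  position 24–25: cloud bird
  position 27–28: cloud bird
  position 35–36: cloud bird
  position 38–39: cloud bird
  position 41–42: cloud bird

6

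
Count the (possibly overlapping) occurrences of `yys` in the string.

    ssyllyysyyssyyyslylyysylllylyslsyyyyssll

Sliding a length-3 window over the 40 characters (38 positions):
  position 6–8: yys
  position 9–11: yys
  position 14–16: yys
  position 20–22: yys
  position 35–37: yys

5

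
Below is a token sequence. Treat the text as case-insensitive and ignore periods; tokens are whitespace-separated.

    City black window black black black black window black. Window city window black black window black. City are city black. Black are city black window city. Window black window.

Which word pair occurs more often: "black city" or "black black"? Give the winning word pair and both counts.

"black city": 1 occurrence
"black black": 5 occurrences

"black black" (5 vs 1)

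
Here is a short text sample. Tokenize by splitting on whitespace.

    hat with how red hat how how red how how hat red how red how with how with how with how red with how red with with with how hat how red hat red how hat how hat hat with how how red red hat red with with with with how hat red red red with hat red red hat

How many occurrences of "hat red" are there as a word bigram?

Scanning the 59 overlapping bigram windows for "hat red":
  position 11–12: hat red
  position 33–34: hat red
  position 45–46: hat red
  position 52–53: hat red
  position 57–58: hat red

5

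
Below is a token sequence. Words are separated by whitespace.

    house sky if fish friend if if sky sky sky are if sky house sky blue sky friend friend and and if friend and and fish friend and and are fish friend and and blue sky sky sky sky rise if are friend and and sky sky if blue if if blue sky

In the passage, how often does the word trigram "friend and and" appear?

Scanning the 51 overlapping trigram windows for "friend and and":
  position 19–21: friend and and
  position 23–25: friend and and
  position 27–29: friend and and
  position 32–34: friend and and
  position 43–45: friend and and

5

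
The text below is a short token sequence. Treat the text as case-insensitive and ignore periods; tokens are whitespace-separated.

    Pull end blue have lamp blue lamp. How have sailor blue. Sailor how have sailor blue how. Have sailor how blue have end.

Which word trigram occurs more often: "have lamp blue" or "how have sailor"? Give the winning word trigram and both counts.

"how have sailor" (3 vs 1)

"have lamp blue": 1 occurrence
"how have sailor": 3 occurrences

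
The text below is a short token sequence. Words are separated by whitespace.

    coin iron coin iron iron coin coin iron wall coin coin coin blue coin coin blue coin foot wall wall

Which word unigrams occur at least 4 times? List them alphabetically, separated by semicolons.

Unigram counts meeting the condition (at least 4 times):
  coin: 10
  iron: 4

coin; iron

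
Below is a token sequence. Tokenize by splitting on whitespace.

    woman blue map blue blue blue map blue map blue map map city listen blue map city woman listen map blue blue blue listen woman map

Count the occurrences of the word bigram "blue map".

Scanning the 25 overlapping bigram windows for "blue map":
  position 2–3: blue map
  position 6–7: blue map
  position 8–9: blue map
  position 10–11: blue map
  position 15–16: blue map

5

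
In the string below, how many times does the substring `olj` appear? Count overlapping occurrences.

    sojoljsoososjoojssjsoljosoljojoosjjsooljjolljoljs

5

Sliding a length-3 window over the 49 characters (47 positions):
  position 4–6: olj
  position 21–23: olj
  position 26–28: olj
  position 38–40: olj
  position 46–48: olj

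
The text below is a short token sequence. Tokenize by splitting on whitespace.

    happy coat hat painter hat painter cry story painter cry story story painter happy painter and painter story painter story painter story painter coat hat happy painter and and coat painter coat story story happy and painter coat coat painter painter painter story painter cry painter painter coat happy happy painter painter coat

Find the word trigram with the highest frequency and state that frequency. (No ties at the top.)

Trigram frequencies (highest first):
  painter story painter: 4
  painter cry story: 2
  story painter cry: 2
  happy painter and: 2
  story painter story: 2
  painter painter coat: 2
  … (37 more, each ≤ 1)

"painter story painter", 4 times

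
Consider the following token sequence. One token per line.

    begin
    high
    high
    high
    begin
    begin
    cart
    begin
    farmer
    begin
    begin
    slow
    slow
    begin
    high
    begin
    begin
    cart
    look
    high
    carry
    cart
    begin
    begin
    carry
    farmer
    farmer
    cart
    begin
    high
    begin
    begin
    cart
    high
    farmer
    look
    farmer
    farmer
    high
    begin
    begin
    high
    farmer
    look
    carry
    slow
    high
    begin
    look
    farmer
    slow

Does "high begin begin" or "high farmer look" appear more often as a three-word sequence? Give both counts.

"high begin begin" (4 vs 2)

"high begin begin": 4 occurrences
"high farmer look": 2 occurrences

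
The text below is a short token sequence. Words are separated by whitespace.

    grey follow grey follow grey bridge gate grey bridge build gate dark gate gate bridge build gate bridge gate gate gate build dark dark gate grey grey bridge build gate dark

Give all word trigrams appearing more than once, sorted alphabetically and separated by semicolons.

Trigram counts meeting the condition (more than once):
  bridge build gate: 3
  build gate dark: 2
  grey bridge build: 2
  grey follow grey: 2

bridge build gate; build gate dark; grey bridge build; grey follow grey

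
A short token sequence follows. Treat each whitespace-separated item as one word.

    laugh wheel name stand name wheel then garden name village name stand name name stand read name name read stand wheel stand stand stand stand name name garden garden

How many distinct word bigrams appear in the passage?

20

29 tokens → 28 bigram windows in total.
Repeated bigrams (each contributes count−1 duplicates):
  name name: 3
  name stand: 3
  stand name: 3
  stand stand: 3
8 duplicate windows → 28 − 8 = 20 distinct.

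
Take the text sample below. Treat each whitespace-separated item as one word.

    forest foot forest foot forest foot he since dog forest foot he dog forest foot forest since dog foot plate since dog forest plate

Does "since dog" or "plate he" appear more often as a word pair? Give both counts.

"since dog" (3 vs 0)

"since dog": 3 occurrences
"plate he": 0 occurrences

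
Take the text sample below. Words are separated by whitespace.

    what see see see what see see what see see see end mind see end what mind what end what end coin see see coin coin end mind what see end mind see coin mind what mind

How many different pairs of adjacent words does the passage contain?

37 tokens → 36 bigram windows in total.
Repeated bigrams (each contributes count−1 duplicates):
  see see: 6
  what see: 4
  end mind: 3
  mind what: 3
  see end: 3
  end what: 2
  mind see: 2
  see coin: 2
  … (3 more repeated)
20 duplicate windows → 36 − 20 = 16 distinct.

16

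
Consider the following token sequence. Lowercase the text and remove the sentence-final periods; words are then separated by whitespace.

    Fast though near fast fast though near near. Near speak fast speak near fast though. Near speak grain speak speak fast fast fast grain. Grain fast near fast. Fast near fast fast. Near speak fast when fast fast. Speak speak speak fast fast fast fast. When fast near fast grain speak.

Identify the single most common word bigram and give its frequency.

Bigram frequencies (highest first):
  fast fast: 9
  near fast: 5
  speak fast: 4
  fast near: 4
  fast though: 3
  though near: 3
  … (12 more, each ≤ 3)

"fast fast", 9 times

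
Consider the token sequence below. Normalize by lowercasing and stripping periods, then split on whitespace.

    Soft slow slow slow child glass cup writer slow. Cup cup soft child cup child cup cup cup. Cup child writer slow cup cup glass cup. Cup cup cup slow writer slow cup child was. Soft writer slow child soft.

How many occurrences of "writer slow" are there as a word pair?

4

Scanning the 39 overlapping bigram windows for "writer slow":
  position 8–9: writer slow
  position 21–22: writer slow
  position 31–32: writer slow
  position 37–38: writer slow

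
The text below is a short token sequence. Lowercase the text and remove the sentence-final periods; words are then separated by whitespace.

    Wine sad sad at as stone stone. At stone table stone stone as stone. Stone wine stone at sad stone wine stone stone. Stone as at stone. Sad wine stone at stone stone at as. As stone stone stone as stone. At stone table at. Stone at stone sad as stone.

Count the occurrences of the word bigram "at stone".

6

Scanning the 50 overlapping bigram windows for "at stone":
  position 8–9: at stone
  position 26–27: at stone
  position 31–32: at stone
  position 42–43: at stone
  position 45–46: at stone
  position 47–48: at stone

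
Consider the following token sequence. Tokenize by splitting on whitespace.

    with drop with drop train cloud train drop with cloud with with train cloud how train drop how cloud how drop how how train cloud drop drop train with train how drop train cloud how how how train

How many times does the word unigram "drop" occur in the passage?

8

Scanning the 38 tokens for "drop":
  position 2: drop
  position 4: drop
  position 8: drop
  position 17: drop
  position 21: drop
  position 26: drop
  position 27: drop
  position 32: drop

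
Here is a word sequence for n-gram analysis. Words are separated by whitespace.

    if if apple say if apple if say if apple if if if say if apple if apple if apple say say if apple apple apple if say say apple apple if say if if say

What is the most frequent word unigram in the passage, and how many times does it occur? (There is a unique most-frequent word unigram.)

Unigram frequencies (highest first):
  if: 16
  apple: 11
  say: 9

"if", 16 times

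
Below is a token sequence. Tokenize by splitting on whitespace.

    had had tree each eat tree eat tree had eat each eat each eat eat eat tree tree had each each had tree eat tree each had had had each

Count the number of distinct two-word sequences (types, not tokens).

14

30 tokens → 29 bigram windows in total.
Repeated bigrams (each contributes count−1 duplicates):
  eat tree: 4
  each eat: 3
  had had: 3
  each had: 2
  eat each: 2
  eat eat: 2
  had each: 2
  had tree: 2
  … (3 more repeated)
15 duplicate windows → 29 − 15 = 14 distinct.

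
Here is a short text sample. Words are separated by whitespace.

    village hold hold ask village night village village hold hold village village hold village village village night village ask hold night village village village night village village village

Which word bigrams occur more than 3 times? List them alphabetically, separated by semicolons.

Bigram counts meeting the condition (more than 3 times):
  night village: 4
  village village: 8

night village; village village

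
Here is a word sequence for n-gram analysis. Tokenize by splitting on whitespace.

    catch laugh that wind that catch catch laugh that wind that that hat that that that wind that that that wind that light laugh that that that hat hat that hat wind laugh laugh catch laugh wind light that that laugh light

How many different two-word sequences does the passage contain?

21

42 tokens → 41 bigram windows in total.
Repeated bigrams (each contributes count−1 duplicates):
  that that: 8
  that wind: 4
  wind that: 4
  catch laugh: 3
  laugh that: 3
  that hat: 3
  hat that: 2
20 duplicate windows → 41 − 20 = 21 distinct.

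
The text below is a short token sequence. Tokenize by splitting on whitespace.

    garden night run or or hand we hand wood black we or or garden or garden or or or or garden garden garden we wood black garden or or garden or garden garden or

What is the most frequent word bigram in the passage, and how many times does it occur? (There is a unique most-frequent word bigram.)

"or or", 6 times

Bigram frequencies (highest first):
  or or: 6
  or garden: 5
  garden or: 5
  garden garden: 3
  wood black: 2
  garden night: 1
  … (11 more, each ≤ 1)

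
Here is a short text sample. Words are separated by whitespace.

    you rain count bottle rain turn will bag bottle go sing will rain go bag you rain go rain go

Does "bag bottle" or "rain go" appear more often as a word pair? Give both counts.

"bag bottle": 1 occurrence
"rain go": 3 occurrences

"rain go" (3 vs 1)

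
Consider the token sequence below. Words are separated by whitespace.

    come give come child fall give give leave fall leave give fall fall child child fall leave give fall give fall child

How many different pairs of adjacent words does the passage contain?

22 tokens → 21 bigram windows in total.
Repeated bigrams (each contributes count−1 duplicates):
  give fall: 3
  child fall: 2
  fall child: 2
  fall give: 2
  fall leave: 2
  leave give: 2
7 duplicate windows → 21 − 7 = 14 distinct.

14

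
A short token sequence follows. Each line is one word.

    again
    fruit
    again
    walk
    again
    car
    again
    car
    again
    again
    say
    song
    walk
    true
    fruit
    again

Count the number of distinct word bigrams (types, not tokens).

12

16 tokens → 15 bigram windows in total.
Repeated bigrams (each contributes count−1 duplicates):
  again car: 2
  car again: 2
  fruit again: 2
3 duplicate windows → 15 − 3 = 12 distinct.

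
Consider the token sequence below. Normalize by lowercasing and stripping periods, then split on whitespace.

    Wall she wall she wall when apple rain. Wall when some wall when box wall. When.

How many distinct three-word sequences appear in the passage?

13

16 tokens → 14 trigram windows in total.
Repeated trigrams (each contributes count−1 duplicates):
  wall she wall: 2
1 duplicate windows → 14 − 1 = 13 distinct.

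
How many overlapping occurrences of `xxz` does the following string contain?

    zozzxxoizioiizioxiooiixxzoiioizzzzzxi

1

Sliding a length-3 window over the 37 characters (35 positions):
  position 23–25: xxz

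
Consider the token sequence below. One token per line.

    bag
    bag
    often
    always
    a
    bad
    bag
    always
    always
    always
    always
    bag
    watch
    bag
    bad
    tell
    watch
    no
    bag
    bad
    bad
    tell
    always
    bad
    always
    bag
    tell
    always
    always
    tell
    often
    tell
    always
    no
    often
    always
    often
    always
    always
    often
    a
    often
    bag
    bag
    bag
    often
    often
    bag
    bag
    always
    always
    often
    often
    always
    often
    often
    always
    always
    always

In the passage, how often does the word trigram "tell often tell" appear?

Scanning the 57 overlapping trigram windows for "tell often tell":
  position 30–32: tell often tell

1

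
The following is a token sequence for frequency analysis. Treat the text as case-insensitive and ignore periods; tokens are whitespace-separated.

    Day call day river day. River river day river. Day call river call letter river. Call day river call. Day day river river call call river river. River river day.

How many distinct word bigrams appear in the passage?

30 tokens → 29 bigram windows in total.
Repeated bigrams (each contributes count−1 duplicates):
  day river: 5
  river river: 5
  river call: 4
  river day: 4
  call day: 3
  call river: 2
  day call: 2
18 duplicate windows → 29 − 18 = 11 distinct.

11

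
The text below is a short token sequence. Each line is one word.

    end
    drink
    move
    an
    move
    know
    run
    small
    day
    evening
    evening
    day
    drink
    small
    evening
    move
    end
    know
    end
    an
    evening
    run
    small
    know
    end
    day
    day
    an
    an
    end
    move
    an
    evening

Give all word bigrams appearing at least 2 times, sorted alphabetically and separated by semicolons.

an evening; know end; move an; run small

Bigram counts meeting the condition (at least 2 times):
  an evening: 2
  know end: 2
  move an: 2
  run small: 2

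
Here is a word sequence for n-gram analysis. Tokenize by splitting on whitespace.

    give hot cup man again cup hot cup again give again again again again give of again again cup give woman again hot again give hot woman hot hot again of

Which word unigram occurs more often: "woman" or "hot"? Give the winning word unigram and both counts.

"woman": 2 occurrences
"hot": 6 occurrences

"hot" (6 vs 2)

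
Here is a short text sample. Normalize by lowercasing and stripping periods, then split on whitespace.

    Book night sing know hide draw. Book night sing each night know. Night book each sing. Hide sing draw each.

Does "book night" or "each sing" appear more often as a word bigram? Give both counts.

"book night" (2 vs 1)

"book night": 2 occurrences
"each sing": 1 occurrence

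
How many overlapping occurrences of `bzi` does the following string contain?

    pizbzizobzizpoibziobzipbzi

5

Sliding a length-3 window over the 26 characters (24 positions):
  position 4–6: bzi
  position 9–11: bzi
  position 16–18: bzi
  position 20–22: bzi
  position 24–26: bzi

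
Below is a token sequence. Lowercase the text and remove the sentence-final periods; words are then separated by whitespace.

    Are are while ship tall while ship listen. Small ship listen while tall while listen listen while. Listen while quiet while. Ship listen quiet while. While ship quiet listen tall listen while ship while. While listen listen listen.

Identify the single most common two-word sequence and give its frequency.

Bigram frequencies (highest first):
  while ship: 5
  listen while: 4
  ship listen: 3
  while listen: 3
  listen listen: 3
  tall while: 2
  … (15 more, each ≤ 2)

"while ship", 5 times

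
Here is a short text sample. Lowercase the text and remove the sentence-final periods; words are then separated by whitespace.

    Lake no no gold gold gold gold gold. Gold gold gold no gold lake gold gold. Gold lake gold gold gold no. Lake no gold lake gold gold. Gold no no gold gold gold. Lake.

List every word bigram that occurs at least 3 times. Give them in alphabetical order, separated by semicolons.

gold gold; gold lake; gold no; lake gold; no gold

Bigram counts meeting the condition (at least 3 times):
  gold gold: 15
  gold lake: 4
  gold no: 3
  lake gold: 3
  no gold: 4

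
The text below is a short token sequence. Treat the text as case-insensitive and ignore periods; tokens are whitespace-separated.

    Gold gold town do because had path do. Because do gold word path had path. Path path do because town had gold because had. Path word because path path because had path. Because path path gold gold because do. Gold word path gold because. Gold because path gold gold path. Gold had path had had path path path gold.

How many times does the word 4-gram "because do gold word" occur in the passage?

2

Scanning the 56 overlapping 4-gram windows for "because do gold word":
  position 9–12: because do gold word
  position 38–41: because do gold word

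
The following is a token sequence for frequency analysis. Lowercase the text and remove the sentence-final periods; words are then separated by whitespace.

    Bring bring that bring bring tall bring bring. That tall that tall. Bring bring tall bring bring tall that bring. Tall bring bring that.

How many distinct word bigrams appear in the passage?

24 tokens → 23 bigram windows in total.
Repeated bigrams (each contributes count−1 duplicates):
  bring bring: 6
  bring tall: 4
  tall bring: 4
  bring that: 3
  tall that: 2
  that bring: 2
  that tall: 2
16 duplicate windows → 23 − 16 = 7 distinct.

7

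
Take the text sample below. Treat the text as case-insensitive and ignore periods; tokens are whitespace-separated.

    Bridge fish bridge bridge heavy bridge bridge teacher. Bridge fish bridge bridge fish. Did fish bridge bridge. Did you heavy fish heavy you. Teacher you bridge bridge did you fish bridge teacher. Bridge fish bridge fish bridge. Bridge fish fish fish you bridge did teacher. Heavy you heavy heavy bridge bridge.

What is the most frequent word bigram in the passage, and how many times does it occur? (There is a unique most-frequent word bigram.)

Bigram frequencies (highest first):
  bridge bridge: 7
  bridge fish: 6
  fish bridge: 6
  bridge did: 3
  heavy bridge: 2
  bridge teacher: 2
  … (18 more, each ≤ 2)

"bridge bridge", 7 times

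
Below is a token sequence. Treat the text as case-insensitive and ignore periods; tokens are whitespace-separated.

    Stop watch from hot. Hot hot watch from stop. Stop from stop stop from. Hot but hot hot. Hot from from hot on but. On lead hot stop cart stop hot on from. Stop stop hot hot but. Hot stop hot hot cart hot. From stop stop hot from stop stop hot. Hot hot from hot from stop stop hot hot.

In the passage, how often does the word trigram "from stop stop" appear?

6

Scanning the 59 overlapping trigram windows for "from stop stop":
  position 8–10: from stop stop
  position 11–13: from stop stop
  position 33–35: from stop stop
  position 45–47: from stop stop
  position 49–51: from stop stop
  position 57–59: from stop stop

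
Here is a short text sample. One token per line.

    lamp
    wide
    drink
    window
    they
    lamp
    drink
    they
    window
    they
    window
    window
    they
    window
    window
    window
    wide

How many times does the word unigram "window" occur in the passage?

7

Scanning the 17 tokens for "window":
  position 4: window
  position 9: window
  position 11: window
  position 12: window
  position 14: window
  position 15: window
  position 16: window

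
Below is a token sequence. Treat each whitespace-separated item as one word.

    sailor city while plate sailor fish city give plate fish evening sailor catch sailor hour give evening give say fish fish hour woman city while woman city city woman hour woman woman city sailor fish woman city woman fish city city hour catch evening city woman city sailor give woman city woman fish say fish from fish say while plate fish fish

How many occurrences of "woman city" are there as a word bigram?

Scanning the 61 overlapping bigram windows for "woman city":
  position 23–24: woman city
  position 26–27: woman city
  position 32–33: woman city
  position 36–37: woman city
  position 46–47: woman city
  position 50–51: woman city

6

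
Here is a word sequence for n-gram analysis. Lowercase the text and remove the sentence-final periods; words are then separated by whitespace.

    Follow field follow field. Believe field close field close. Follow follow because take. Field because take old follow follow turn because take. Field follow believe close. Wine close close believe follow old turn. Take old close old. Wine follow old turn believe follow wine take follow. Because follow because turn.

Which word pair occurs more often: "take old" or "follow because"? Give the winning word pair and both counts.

"follow because" (3 vs 2)

"take old": 2 occurrences
"follow because": 3 occurrences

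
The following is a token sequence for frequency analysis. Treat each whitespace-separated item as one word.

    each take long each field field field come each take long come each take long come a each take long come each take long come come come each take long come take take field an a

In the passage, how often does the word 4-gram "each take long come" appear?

5

Scanning the 33 overlapping 4-gram windows for "each take long come":
  position 9–12: each take long come
  position 13–16: each take long come
  position 18–21: each take long come
  position 22–25: each take long come
  position 28–31: each take long come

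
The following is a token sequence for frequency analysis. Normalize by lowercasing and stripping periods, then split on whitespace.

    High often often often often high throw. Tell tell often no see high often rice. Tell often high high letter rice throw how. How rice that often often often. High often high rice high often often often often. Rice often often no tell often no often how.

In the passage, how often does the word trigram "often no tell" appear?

Scanning the 45 overlapping trigram windows for "often no tell":
  position 41–43: often no tell

1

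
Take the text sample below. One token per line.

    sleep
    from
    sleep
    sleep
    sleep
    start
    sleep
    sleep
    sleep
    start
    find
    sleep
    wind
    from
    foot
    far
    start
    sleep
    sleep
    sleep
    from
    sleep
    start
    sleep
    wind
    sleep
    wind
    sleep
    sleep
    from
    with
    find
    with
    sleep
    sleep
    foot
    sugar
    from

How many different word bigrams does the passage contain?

38 tokens → 37 bigram windows in total.
Repeated bigrams (each contributes count−1 duplicates):
  sleep sleep: 8
  sleep from: 3
  sleep start: 3
  sleep wind: 3
  start sleep: 3
  from sleep: 2
  wind sleep: 2
17 duplicate windows → 37 − 17 = 20 distinct.

20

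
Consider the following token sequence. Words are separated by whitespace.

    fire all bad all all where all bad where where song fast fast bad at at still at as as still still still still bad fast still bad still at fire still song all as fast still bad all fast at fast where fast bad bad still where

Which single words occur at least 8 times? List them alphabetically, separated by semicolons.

Unigram counts meeting the condition (at least 8 times):
  bad: 8
  still: 10

bad; still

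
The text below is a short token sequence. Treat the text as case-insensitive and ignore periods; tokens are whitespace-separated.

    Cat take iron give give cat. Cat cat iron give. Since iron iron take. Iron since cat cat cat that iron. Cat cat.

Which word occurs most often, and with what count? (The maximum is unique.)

"cat", 9 times

Unigram frequencies (highest first):
  cat: 9
  iron: 6
  give: 3
  take: 2
  since: 2
  that: 1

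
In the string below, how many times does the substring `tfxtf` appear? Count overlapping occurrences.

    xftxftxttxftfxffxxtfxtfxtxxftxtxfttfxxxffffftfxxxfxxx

Sliding a length-5 window over the 53 characters (49 positions):
  position 19–23: tfxtf

1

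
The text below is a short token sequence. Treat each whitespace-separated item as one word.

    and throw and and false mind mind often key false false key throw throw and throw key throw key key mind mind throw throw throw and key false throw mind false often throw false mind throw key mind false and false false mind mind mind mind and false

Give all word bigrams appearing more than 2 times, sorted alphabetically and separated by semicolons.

and false; false mind; mind mind; throw and; throw key; throw throw

Bigram counts meeting the condition (more than 2 times):
  and false: 3
  false mind: 3
  mind mind: 5
  throw and: 3
  throw key: 3
  throw throw: 3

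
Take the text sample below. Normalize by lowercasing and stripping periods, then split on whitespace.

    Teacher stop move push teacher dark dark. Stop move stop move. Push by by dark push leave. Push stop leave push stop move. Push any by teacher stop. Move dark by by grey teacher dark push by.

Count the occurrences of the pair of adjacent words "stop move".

5

Scanning the 36 overlapping bigram windows for "stop move":
  position 2–3: stop move
  position 8–9: stop move
  position 10–11: stop move
  position 22–23: stop move
  position 28–29: stop move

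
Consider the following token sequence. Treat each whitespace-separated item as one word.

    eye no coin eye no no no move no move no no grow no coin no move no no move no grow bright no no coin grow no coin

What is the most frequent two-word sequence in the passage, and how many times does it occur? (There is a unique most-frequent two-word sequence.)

"no no", 5 times

Bigram frequencies (highest first):
  no no: 5
  no coin: 4
  no move: 4
  move no: 4
  eye no: 2
  no grow: 2
  … (6 more, each ≤ 2)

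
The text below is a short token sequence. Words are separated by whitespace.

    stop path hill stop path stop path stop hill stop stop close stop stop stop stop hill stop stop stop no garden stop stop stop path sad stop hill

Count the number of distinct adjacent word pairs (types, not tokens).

29 tokens → 28 bigram windows in total.
Repeated bigrams (each contributes count−1 duplicates):
  stop stop: 8
  stop path: 4
  hill stop: 3
  stop hill: 3
  path stop: 2
15 duplicate windows → 28 − 15 = 13 distinct.

13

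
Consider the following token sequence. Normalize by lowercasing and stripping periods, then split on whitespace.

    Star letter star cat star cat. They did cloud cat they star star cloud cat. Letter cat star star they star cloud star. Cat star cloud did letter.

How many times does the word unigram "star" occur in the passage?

Scanning the 28 tokens for "star":
  position 1: star
  position 3: star
  position 5: star
  position 12: star
  position 13: star
  position 18: star
  position 19: star
  position 21: star
  position 23: star
  position 25: star

10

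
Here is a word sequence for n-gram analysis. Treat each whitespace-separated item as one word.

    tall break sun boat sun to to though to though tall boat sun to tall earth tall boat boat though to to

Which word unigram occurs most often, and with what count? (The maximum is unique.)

"to", 6 times

Unigram frequencies (highest first):
  to: 6
  tall: 4
  boat: 4
  sun: 3
  though: 3
  break: 1
  … (1 more, each ≤ 1)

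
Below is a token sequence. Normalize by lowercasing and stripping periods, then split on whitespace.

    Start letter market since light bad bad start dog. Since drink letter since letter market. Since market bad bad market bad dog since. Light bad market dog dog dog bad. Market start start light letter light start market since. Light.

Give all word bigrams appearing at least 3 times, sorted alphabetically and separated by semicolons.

bad market; market since; since light

Bigram counts meeting the condition (at least 3 times):
  bad market: 3
  market since: 3
  since light: 3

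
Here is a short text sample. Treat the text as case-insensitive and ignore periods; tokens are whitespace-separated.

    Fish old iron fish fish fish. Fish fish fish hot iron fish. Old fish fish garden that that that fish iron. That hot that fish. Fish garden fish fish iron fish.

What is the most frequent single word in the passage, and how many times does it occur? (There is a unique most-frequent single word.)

"fish", 16 times

Unigram frequencies (highest first):
  fish: 16
  that: 5
  iron: 4
  old: 2
  hot: 2
  garden: 2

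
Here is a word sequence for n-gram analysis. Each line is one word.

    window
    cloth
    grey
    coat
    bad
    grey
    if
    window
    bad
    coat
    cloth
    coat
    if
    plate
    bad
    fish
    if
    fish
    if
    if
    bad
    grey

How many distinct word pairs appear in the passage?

22 tokens → 21 bigram windows in total.
Repeated bigrams (each contributes count−1 duplicates):
  bad grey: 2
  fish if: 2
2 duplicate windows → 21 − 2 = 19 distinct.

19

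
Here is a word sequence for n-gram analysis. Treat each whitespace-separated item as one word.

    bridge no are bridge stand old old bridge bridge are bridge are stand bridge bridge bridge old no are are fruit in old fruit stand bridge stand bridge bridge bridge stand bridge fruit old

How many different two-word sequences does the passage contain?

21

34 tokens → 33 bigram windows in total.
Repeated bigrams (each contributes count−1 duplicates):
  bridge bridge: 5
  stand bridge: 4
  bridge stand: 3
  are bridge: 2
  bridge are: 2
  no are: 2
12 duplicate windows → 33 − 12 = 21 distinct.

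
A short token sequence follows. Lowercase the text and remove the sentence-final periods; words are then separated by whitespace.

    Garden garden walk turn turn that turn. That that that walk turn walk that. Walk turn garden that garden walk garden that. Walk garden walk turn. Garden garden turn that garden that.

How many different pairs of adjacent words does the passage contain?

32 tokens → 31 bigram windows in total.
Repeated bigrams (each contributes count−1 duplicates):
  walk turn: 4
  garden that: 3
  garden walk: 3
  that walk: 3
  turn that: 3
  garden garden: 2
  that garden: 2
  that that: 2
  … (2 more repeated)
16 duplicate windows → 31 − 16 = 15 distinct.

15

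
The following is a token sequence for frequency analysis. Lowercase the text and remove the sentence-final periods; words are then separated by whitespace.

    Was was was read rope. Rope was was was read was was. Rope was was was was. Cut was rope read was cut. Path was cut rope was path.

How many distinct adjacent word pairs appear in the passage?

29 tokens → 28 bigram windows in total.
Repeated bigrams (each contributes count−1 duplicates):
  was was: 8
  rope was: 3
  was cut: 3
  read was: 2
  was read: 2
  was rope: 2
14 duplicate windows → 28 − 14 = 14 distinct.

14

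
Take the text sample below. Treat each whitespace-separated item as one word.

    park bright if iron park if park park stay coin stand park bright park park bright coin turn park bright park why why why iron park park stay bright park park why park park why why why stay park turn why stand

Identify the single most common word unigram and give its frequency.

"park", 16 times

Unigram frequencies (highest first):
  park: 16
  why: 8
  bright: 5
  stay: 3
  if: 2
  iron: 2
  … (3 more, each ≤ 2)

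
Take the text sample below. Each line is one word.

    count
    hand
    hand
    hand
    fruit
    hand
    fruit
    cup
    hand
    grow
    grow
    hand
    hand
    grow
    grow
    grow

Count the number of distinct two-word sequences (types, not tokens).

16 tokens → 15 bigram windows in total.
Repeated bigrams (each contributes count−1 duplicates):
  grow grow: 3
  hand hand: 3
  hand fruit: 2
  hand grow: 2
6 duplicate windows → 15 − 6 = 9 distinct.

9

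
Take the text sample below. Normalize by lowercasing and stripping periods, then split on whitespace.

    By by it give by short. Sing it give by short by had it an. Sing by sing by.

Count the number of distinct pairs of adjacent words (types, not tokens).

19 tokens → 18 bigram windows in total.
Repeated bigrams (each contributes count−1 duplicates):
  by short: 2
  give by: 2
  it give: 2
  sing by: 2
4 duplicate windows → 18 − 4 = 14 distinct.

14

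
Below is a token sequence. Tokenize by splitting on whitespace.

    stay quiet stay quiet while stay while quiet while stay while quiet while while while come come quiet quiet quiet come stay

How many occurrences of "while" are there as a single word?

7

Scanning the 22 tokens for "while":
  position 5: while
  position 7: while
  position 9: while
  position 11: while
  position 13: while
  position 14: while
  position 15: while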